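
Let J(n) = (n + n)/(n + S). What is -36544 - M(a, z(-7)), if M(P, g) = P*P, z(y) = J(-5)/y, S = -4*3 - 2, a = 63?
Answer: -40513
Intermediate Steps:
S = -14 (S = -12 - 2 = -14)
J(n) = 2*n/(-14 + n) (J(n) = (n + n)/(n - 14) = (2*n)/(-14 + n) = 2*n/(-14 + n))
z(y) = 10/(19*y) (z(y) = (2*(-5)/(-14 - 5))/y = (2*(-5)/(-19))/y = (2*(-5)*(-1/19))/y = 10/(19*y))
M(P, g) = P**2
-36544 - M(a, z(-7)) = -36544 - 1*63**2 = -36544 - 1*3969 = -36544 - 3969 = -40513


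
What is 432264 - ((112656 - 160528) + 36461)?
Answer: 443675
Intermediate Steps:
432264 - ((112656 - 160528) + 36461) = 432264 - (-47872 + 36461) = 432264 - 1*(-11411) = 432264 + 11411 = 443675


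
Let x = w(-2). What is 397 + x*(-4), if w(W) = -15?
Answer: 457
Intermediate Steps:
x = -15
397 + x*(-4) = 397 - 15*(-4) = 397 + 60 = 457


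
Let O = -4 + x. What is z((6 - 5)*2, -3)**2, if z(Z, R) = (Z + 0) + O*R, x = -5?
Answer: 841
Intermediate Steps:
O = -9 (O = -4 - 5 = -9)
z(Z, R) = Z - 9*R (z(Z, R) = (Z + 0) - 9*R = Z - 9*R)
z((6 - 5)*2, -3)**2 = ((6 - 5)*2 - 9*(-3))**2 = (1*2 + 27)**2 = (2 + 27)**2 = 29**2 = 841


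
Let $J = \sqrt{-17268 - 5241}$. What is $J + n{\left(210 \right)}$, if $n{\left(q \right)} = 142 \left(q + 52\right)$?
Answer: $37204 + 3 i \sqrt{2501} \approx 37204.0 + 150.03 i$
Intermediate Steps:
$J = 3 i \sqrt{2501}$ ($J = \sqrt{-22509} = 3 i \sqrt{2501} \approx 150.03 i$)
$n{\left(q \right)} = 7384 + 142 q$ ($n{\left(q \right)} = 142 \left(52 + q\right) = 7384 + 142 q$)
$J + n{\left(210 \right)} = 3 i \sqrt{2501} + \left(7384 + 142 \cdot 210\right) = 3 i \sqrt{2501} + \left(7384 + 29820\right) = 3 i \sqrt{2501} + 37204 = 37204 + 3 i \sqrt{2501}$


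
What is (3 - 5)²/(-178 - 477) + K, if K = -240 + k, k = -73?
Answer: -205019/655 ≈ -313.01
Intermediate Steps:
K = -313 (K = -240 - 73 = -313)
(3 - 5)²/(-178 - 477) + K = (3 - 5)²/(-178 - 477) - 313 = (-2)²/(-655) - 313 = 4*(-1/655) - 313 = -4/655 - 313 = -205019/655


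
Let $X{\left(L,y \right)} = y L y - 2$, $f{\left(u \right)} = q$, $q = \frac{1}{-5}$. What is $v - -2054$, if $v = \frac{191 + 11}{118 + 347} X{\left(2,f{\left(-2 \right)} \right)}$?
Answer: $\frac{7956018}{3875} \approx 2053.2$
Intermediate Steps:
$q = - \frac{1}{5} \approx -0.2$
$f{\left(u \right)} = - \frac{1}{5}$
$X{\left(L,y \right)} = -2 + L y^{2}$ ($X{\left(L,y \right)} = L y y - 2 = L y^{2} - 2 = -2 + L y^{2}$)
$v = - \frac{3232}{3875}$ ($v = \frac{191 + 11}{118 + 347} \left(-2 + 2 \left(- \frac{1}{5}\right)^{2}\right) = \frac{202}{465} \left(-2 + 2 \cdot \frac{1}{25}\right) = 202 \cdot \frac{1}{465} \left(-2 + \frac{2}{25}\right) = \frac{202}{465} \left(- \frac{48}{25}\right) = - \frac{3232}{3875} \approx -0.83406$)
$v - -2054 = - \frac{3232}{3875} - -2054 = - \frac{3232}{3875} + 2054 = \frac{7956018}{3875}$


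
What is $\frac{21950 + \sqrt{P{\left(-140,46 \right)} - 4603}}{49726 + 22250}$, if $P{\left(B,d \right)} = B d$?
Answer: $\frac{10975}{35988} + \frac{i \sqrt{1227}}{23992} \approx 0.30496 + 0.00146 i$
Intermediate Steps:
$\frac{21950 + \sqrt{P{\left(-140,46 \right)} - 4603}}{49726 + 22250} = \frac{21950 + \sqrt{\left(-140\right) 46 - 4603}}{49726 + 22250} = \frac{21950 + \sqrt{-6440 - 4603}}{71976} = \left(21950 + \sqrt{-11043}\right) \frac{1}{71976} = \left(21950 + 3 i \sqrt{1227}\right) \frac{1}{71976} = \frac{10975}{35988} + \frac{i \sqrt{1227}}{23992}$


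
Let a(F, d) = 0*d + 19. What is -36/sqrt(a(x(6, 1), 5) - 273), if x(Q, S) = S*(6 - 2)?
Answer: 18*I*sqrt(254)/127 ≈ 2.2588*I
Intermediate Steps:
x(Q, S) = 4*S (x(Q, S) = S*4 = 4*S)
a(F, d) = 19 (a(F, d) = 0 + 19 = 19)
-36/sqrt(a(x(6, 1), 5) - 273) = -36/sqrt(19 - 273) = -36*(-I*sqrt(254)/254) = -(-18)*I*sqrt(254)/127 = 18*I*sqrt(254)/127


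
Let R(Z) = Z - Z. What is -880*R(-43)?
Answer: 0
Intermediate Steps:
R(Z) = 0
-880*R(-43) = -880*0 = 0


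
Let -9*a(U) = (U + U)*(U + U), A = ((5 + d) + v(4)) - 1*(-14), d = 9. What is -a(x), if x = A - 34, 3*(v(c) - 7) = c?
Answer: 196/81 ≈ 2.4198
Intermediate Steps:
v(c) = 7 + c/3
A = 109/3 (A = ((5 + 9) + (7 + (⅓)*4)) - 1*(-14) = (14 + (7 + 4/3)) + 14 = (14 + 25/3) + 14 = 67/3 + 14 = 109/3 ≈ 36.333)
x = 7/3 (x = 109/3 - 34 = 7/3 ≈ 2.3333)
a(U) = -4*U²/9 (a(U) = -(U + U)*(U + U)/9 = -2*U*2*U/9 = -4*U²/9)
-a(x) = -(-4)*(7/3)²/9 = -(-4)*49/(9*9) = -1*(-196/81) = 196/81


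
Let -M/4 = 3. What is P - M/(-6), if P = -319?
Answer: -321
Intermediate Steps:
M = -12 (M = -4*3 = -12)
P - M/(-6) = -319 - (-12)/(-6) = -319 - (-12)*(-1)/6 = -319 - 1*2 = -319 - 2 = -321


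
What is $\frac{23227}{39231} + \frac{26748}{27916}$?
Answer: $\frac{424438930}{273793149} \approx 1.5502$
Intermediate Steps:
$\frac{23227}{39231} + \frac{26748}{27916} = 23227 \cdot \frac{1}{39231} + 26748 \cdot \frac{1}{27916} = \frac{23227}{39231} + \frac{6687}{6979} = \frac{424438930}{273793149}$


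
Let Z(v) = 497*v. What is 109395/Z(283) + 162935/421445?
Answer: 13804189292/11855332139 ≈ 1.1644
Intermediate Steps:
109395/Z(283) + 162935/421445 = 109395/((497*283)) + 162935/421445 = 109395/140651 + 162935*(1/421445) = 109395*(1/140651) + 32587/84289 = 109395/140651 + 32587/84289 = 13804189292/11855332139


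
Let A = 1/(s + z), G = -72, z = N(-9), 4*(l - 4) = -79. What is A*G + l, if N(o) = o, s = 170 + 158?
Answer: -20385/1276 ≈ -15.976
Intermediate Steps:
s = 328
l = -63/4 (l = 4 + (¼)*(-79) = 4 - 79/4 = -63/4 ≈ -15.750)
z = -9
A = 1/319 (A = 1/(328 - 9) = 1/319 ≈ 0.0031348)
A*G + l = (1/319)*(-72) - 63/4 = -72/319 - 63/4 = -20385/1276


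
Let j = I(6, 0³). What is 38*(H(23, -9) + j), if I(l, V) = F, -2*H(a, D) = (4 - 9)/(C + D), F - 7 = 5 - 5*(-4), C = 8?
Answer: 1121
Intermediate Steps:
F = 32 (F = 7 + (5 - 5*(-4)) = 7 + (5 + 20) = 7 + 25 = 32)
H(a, D) = 5/(2*(8 + D)) (H(a, D) = -(4 - 9)/(2*(8 + D)) = -(-5)/(2*(8 + D)) = 5/(2*(8 + D)))
I(l, V) = 32
j = 32
38*(H(23, -9) + j) = 38*(5/(2*(8 - 9)) + 32) = 38*((5/2)/(-1) + 32) = 38*((5/2)*(-1) + 32) = 38*(-5/2 + 32) = 38*(59/2) = 1121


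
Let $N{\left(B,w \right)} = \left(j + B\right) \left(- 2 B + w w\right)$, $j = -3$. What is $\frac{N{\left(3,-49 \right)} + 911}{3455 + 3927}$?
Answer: $\frac{911}{7382} \approx 0.12341$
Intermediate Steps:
$N{\left(B,w \right)} = \left(-3 + B\right) \left(w^{2} - 2 B\right)$ ($N{\left(B,w \right)} = \left(-3 + B\right) \left(- 2 B + w w\right) = \left(-3 + B\right) \left(- 2 B + w^{2}\right) = \left(-3 + B\right) \left(w^{2} - 2 B\right)$)
$\frac{N{\left(3,-49 \right)} + 911}{3455 + 3927} = \frac{\left(- 3 \left(-49\right)^{2} - 2 \cdot 3^{2} + 6 \cdot 3 + 3 \left(-49\right)^{2}\right) + 911}{3455 + 3927} = \frac{\left(\left(-3\right) 2401 - 18 + 18 + 3 \cdot 2401\right) + 911}{7382} = \left(\left(-7203 - 18 + 18 + 7203\right) + 911\right) \frac{1}{7382} = \left(0 + 911\right) \frac{1}{7382} = 911 \cdot \frac{1}{7382} = \frac{911}{7382}$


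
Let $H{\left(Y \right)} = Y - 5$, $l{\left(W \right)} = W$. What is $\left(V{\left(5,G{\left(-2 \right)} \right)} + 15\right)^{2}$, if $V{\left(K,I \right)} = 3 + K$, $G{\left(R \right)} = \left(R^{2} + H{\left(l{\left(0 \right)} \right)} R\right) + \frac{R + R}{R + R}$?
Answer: $529$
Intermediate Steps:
$H{\left(Y \right)} = -5 + Y$ ($H{\left(Y \right)} = Y - 5 = -5 + Y$)
$G{\left(R \right)} = 1 + R^{2} - 5 R$ ($G{\left(R \right)} = \left(R^{2} + \left(-5 + 0\right) R\right) + \frac{R + R}{R + R} = \left(R^{2} - 5 R\right) + \frac{2 R}{2 R} = \left(R^{2} - 5 R\right) + 2 R \frac{1}{2 R} = \left(R^{2} - 5 R\right) + 1 = 1 + R^{2} - 5 R$)
$\left(V{\left(5,G{\left(-2 \right)} \right)} + 15\right)^{2} = \left(\left(3 + 5\right) + 15\right)^{2} = \left(8 + 15\right)^{2} = 23^{2} = 529$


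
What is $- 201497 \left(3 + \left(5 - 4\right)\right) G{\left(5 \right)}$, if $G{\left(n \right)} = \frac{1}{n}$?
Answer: $- \frac{805988}{5} \approx -1.612 \cdot 10^{5}$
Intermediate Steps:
$- 201497 \left(3 + \left(5 - 4\right)\right) G{\left(5 \right)} = - 201497 \frac{3 + \left(5 - 4\right)}{5} = - 201497 \left(3 + \left(5 - 4\right)\right) \frac{1}{5} = - 201497 \left(3 + 1\right) \frac{1}{5} = - 201497 \cdot 4 \cdot \frac{1}{5} = \left(-201497\right) \frac{4}{5} = - \frac{805988}{5}$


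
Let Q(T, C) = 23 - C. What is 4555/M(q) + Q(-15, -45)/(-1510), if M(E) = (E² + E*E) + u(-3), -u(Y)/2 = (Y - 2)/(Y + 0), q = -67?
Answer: 9401659/20327620 ≈ 0.46251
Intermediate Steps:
u(Y) = -2*(-2 + Y)/Y (u(Y) = -2*(Y - 2)/(Y + 0) = -2*(-2 + Y)/Y)
M(E) = -10/3 + 2*E² (M(E) = (E² + E*E) + (-2 + 4/(-3)) = (E² + E²) + (-2 + 4*(-⅓)) = 2*E² + (-2 - 4/3) = 2*E² - 10/3 = -10/3 + 2*E²)
4555/M(q) + Q(-15, -45)/(-1510) = 4555/(-10/3 + 2*(-67)²) + (23 - 1*(-45))/(-1510) = 4555/(-10/3 + 2*4489) + (23 + 45)*(-1/1510) = 4555/(-10/3 + 8978) + 68*(-1/1510) = 4555/(26924/3) - 34/755 = 4555*(3/26924) - 34/755 = 13665/26924 - 34/755 = 9401659/20327620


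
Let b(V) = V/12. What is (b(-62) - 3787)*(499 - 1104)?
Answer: 13765565/6 ≈ 2.2943e+6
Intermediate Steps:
b(V) = V/12 (b(V) = V*(1/12) = V/12)
(b(-62) - 3787)*(499 - 1104) = ((1/12)*(-62) - 3787)*(499 - 1104) = (-31/6 - 3787)*(-605) = -22753/6*(-605) = 13765565/6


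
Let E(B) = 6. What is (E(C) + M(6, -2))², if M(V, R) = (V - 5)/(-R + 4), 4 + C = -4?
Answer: 1369/36 ≈ 38.028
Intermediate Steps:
C = -8 (C = -4 - 4 = -8)
M(V, R) = (-5 + V)/(4 - R)
(E(C) + M(6, -2))² = (6 + (5 - 1*6)/(-4 - 2))² = (6 + (5 - 6)/(-6))² = (6 - ⅙*(-1))² = (6 + ⅙)² = (37/6)² = 1369/36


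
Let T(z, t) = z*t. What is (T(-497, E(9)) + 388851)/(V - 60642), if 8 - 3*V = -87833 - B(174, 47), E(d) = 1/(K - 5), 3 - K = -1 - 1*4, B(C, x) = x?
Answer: -583028/47019 ≈ -12.400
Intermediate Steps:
K = 8 (K = 3 - (-1 - 1*4) = 3 - (-1 - 4) = 3 - 1*(-5) = 3 + 5 = 8)
E(d) = ⅓ (E(d) = 1/(8 - 5) = 1/3 = ⅓)
V = 29296 (V = 8/3 - (-87833 - 1*47)/3 = 8/3 - (-87833 - 47)/3 = 8/3 - ⅓*(-87880) = 8/3 + 87880/3 = 29296)
T(z, t) = t*z
(T(-497, E(9)) + 388851)/(V - 60642) = ((⅓)*(-497) + 388851)/(29296 - 60642) = (-497/3 + 388851)/(-31346) = (1166056/3)*(-1/31346) = -583028/47019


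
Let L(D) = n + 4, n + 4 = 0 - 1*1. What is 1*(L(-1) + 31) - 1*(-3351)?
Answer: 3381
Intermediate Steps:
n = -5 (n = -4 + (0 - 1*1) = -4 + (0 - 1) = -4 - 1 = -5)
L(D) = -1 (L(D) = -5 + 4 = -1)
1*(L(-1) + 31) - 1*(-3351) = 1*(-1 + 31) - 1*(-3351) = 1*30 + 3351 = 30 + 3351 = 3381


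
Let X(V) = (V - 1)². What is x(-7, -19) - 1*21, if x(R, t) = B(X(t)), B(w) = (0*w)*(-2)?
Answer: -21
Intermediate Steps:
X(V) = (-1 + V)²
B(w) = 0 (B(w) = 0*(-2) = 0)
x(R, t) = 0
x(-7, -19) - 1*21 = 0 - 1*21 = 0 - 21 = -21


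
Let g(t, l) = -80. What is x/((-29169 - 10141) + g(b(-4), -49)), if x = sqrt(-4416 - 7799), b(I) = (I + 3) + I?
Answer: -I*sqrt(12215)/39390 ≈ -0.0028058*I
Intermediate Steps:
b(I) = 3 + 2*I (b(I) = (3 + I) + I = 3 + 2*I)
x = I*sqrt(12215) (x = sqrt(-12215) = I*sqrt(12215) ≈ 110.52*I)
x/((-29169 - 10141) + g(b(-4), -49)) = (I*sqrt(12215))/((-29169 - 10141) - 80) = (I*sqrt(12215))/(-39310 - 80) = (I*sqrt(12215))/(-39390) = (I*sqrt(12215))*(-1/39390) = -I*sqrt(12215)/39390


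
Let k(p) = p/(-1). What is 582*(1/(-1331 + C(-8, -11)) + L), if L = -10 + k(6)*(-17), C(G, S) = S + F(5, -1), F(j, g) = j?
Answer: 71587746/1337 ≈ 53544.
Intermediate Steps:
k(p) = -p (k(p) = p*(-1) = -p)
C(G, S) = 5 + S (C(G, S) = S + 5 = 5 + S)
L = 92 (L = -10 - 1*6*(-17) = -10 - 6*(-17) = -10 + 102 = 92)
582*(1/(-1331 + C(-8, -11)) + L) = 582*(1/(-1331 + (5 - 11)) + 92) = 582*(1/(-1331 - 6) + 92) = 582*(1/(-1337) + 92) = 582*(-1/1337 + 92) = 582*(123003/1337) = 71587746/1337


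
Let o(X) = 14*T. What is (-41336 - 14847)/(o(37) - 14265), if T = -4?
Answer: 56183/14321 ≈ 3.9231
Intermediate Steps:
o(X) = -56 (o(X) = 14*(-4) = -56)
(-41336 - 14847)/(o(37) - 14265) = (-41336 - 14847)/(-56 - 14265) = -56183/(-14321) = -56183*(-1/14321) = 56183/14321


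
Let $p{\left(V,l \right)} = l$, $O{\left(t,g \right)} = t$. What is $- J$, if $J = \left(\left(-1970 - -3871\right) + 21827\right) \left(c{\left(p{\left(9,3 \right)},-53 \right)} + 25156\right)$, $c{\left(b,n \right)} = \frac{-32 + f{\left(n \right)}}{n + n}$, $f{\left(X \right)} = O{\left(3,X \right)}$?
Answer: $- \frac{31636127160}{53} \approx -5.9691 \cdot 10^{8}$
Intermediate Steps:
$f{\left(X \right)} = 3$
$c{\left(b,n \right)} = - \frac{29}{2 n}$ ($c{\left(b,n \right)} = \frac{-32 + 3}{n + n} = - \frac{29}{2 n}$)
$J = \frac{31636127160}{53}$ ($J = \left(\left(-1970 - -3871\right) + 21827\right) \left(- \frac{29}{2 \left(-53\right)} + 25156\right) = \left(\left(-1970 + 3871\right) + 21827\right) \left(\left(- \frac{29}{2}\right) \left(- \frac{1}{53}\right) + 25156\right) = \left(1901 + 21827\right) \left(\frac{29}{106} + 25156\right) = 23728 \cdot \frac{2666565}{106} = \frac{31636127160}{53} \approx 5.9691 \cdot 10^{8}$)
$- J = \left(-1\right) \frac{31636127160}{53} = - \frac{31636127160}{53}$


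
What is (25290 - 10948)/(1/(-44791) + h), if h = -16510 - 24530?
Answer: -642392522/1838222641 ≈ -0.34946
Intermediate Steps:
h = -41040
(25290 - 10948)/(1/(-44791) + h) = (25290 - 10948)/(1/(-44791) - 41040) = 14342/(-1/44791 - 41040) = 14342/(-1838222641/44791) = 14342*(-44791/1838222641) = -642392522/1838222641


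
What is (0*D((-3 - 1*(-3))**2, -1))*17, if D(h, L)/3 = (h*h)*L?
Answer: 0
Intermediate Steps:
D(h, L) = 3*L*h**2 (D(h, L) = 3*((h*h)*L) = 3*(h**2*L) = 3*(L*h**2) = 3*L*h**2)
(0*D((-3 - 1*(-3))**2, -1))*17 = (0*(3*(-1)*((-3 - 1*(-3))**2)**2))*17 = (0*(3*(-1)*((-3 + 3)**2)**2))*17 = (0*(3*(-1)*(0**2)**2))*17 = (0*(3*(-1)*0**2))*17 = (0*(3*(-1)*0))*17 = (0*0)*17 = 0*17 = 0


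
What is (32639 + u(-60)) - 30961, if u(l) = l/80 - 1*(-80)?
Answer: 7029/4 ≈ 1757.3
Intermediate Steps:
u(l) = 80 + l/80 (u(l) = l*(1/80) + 80 = l/80 + 80 = 80 + l/80)
(32639 + u(-60)) - 30961 = (32639 + (80 + (1/80)*(-60))) - 30961 = (32639 + (80 - ¾)) - 30961 = (32639 + 317/4) - 30961 = 130873/4 - 30961 = 7029/4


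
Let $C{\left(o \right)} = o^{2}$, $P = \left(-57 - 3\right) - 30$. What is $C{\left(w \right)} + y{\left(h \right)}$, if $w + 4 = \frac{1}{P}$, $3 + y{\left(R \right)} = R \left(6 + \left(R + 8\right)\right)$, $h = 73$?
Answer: $\frac{51549121}{8100} \approx 6364.1$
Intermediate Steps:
$y{\left(R \right)} = -3 + R \left(14 + R\right)$ ($y{\left(R \right)} = -3 + R \left(6 + \left(R + 8\right)\right) = -3 + R \left(6 + \left(8 + R\right)\right) = -3 + R \left(14 + R\right)$)
$P = -90$ ($P = -60 - 30 = -90$)
$w = - \frac{361}{90}$ ($w = -4 + \frac{1}{-90} = -4 - \frac{1}{90} = - \frac{361}{90} \approx -4.0111$)
$C{\left(w \right)} + y{\left(h \right)} = \left(- \frac{361}{90}\right)^{2} + \left(-3 + 73^{2} + 14 \cdot 73\right) = \frac{130321}{8100} + \left(-3 + 5329 + 1022\right) = \frac{130321}{8100} + 6348 = \frac{51549121}{8100}$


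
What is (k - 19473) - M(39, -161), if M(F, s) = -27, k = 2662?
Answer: -16784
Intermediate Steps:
(k - 19473) - M(39, -161) = (2662 - 19473) - 1*(-27) = -16811 + 27 = -16784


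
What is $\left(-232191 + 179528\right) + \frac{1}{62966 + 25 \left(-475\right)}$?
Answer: $- \frac{2690605332}{51091} \approx -52663.0$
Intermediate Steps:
$\left(-232191 + 179528\right) + \frac{1}{62966 + 25 \left(-475\right)} = -52663 + \frac{1}{62966 - 11875} = -52663 + \frac{1}{51091} = - \frac{2690605332}{51091}$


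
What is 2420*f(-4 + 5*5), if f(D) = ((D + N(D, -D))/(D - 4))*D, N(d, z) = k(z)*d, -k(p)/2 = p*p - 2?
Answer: -935951940/17 ≈ -5.5056e+7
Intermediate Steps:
k(p) = 4 - 2*p² (k(p) = -2*(p*p - 2) = -2*(p² - 2) = -2*(-2 + p²) = 4 - 2*p²)
N(d, z) = d*(4 - 2*z²) (N(d, z) = (4 - 2*z²)*d = d*(4 - 2*z²))
f(D) = D*(D + 2*D*(2 - D²))/(-4 + D) (f(D) = ((D + 2*D*(2 - (-D)²))/(D - 4))*D = ((D + 2*D*(2 - D²))/(-4 + D))*D = D*(D + 2*D*(2 - D²))/(-4 + D))
2420*f(-4 + 5*5) = 2420*((-4 + 5*5)²*(5 - 2*(-4 + 5*5)²)/(-4 + (-4 + 5*5))) = 2420*((-4 + 25)²*(5 - 2*(-4 + 25)²)/(-4 + (-4 + 25))) = 2420*(21²*(5 - 2*21²)/(-4 + 21)) = 2420*(441*(5 - 2*441)/17) = 2420*(441*(1/17)*(5 - 882)) = 2420*(441*(1/17)*(-877)) = 2420*(-386757/17) = -935951940/17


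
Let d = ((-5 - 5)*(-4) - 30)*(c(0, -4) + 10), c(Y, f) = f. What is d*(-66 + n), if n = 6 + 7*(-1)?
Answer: -4020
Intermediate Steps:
d = 60 (d = ((-5 - 5)*(-4) - 30)*(-4 + 10) = (-10*(-4) - 30)*6 = (40 - 30)*6 = 10*6 = 60)
n = -1 (n = 6 - 7 = -1)
d*(-66 + n) = 60*(-66 - 1) = 60*(-67) = -4020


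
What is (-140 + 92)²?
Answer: 2304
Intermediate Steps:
(-140 + 92)² = (-48)² = 2304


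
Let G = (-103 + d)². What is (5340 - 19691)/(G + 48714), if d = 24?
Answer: -14351/54955 ≈ -0.26114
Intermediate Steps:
G = 6241 (G = (-103 + 24)² = (-79)² = 6241)
(5340 - 19691)/(G + 48714) = (5340 - 19691)/(6241 + 48714) = -14351/54955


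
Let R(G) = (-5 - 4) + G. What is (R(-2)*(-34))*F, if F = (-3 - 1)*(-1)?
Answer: 1496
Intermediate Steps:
R(G) = -9 + G
F = 4 (F = -4*(-1) = 4)
(R(-2)*(-34))*F = ((-9 - 2)*(-34))*4 = -11*(-34)*4 = 374*4 = 1496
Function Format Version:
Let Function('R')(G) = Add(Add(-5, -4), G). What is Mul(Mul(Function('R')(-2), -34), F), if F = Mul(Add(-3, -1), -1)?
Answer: 1496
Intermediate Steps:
Function('R')(G) = Add(-9, G)
F = 4 (F = Mul(-4, -1) = 4)
Mul(Mul(Function('R')(-2), -34), F) = Mul(Mul(Add(-9, -2), -34), 4) = Mul(Mul(-11, -34), 4) = Mul(374, 4) = 1496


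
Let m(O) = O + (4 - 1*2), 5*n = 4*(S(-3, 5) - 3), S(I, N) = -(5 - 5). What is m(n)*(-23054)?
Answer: 46108/5 ≈ 9221.6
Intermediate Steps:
S(I, N) = 0 (S(I, N) = -1*0 = 0)
n = -12/5 (n = (4*(0 - 3))/5 = (4*(-3))/5 = (1/5)*(-12) = -12/5 ≈ -2.4000)
m(O) = 2 + O (m(O) = O + (4 - 2) = O + 2 = 2 + O)
m(n)*(-23054) = (2 - 12/5)*(-23054) = -2/5*(-23054) = 46108/5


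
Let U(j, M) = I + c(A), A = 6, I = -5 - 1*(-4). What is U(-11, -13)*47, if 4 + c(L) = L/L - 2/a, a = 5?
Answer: -1034/5 ≈ -206.80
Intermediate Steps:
I = -1 (I = -5 + 4 = -1)
c(L) = -17/5 (c(L) = -4 + (L/L - 2/5) = -4 + (1 - 2*1/5) = -4 + (1 - 2/5) = -4 + 3/5 = -17/5)
U(j, M) = -22/5 (U(j, M) = -1 - 17/5 = -22/5)
U(-11, -13)*47 = -22/5*47 = -1034/5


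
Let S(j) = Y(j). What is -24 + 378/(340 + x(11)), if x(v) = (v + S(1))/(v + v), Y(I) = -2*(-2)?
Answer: -171564/7495 ≈ -22.890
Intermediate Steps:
Y(I) = 4
S(j) = 4
x(v) = (4 + v)/(2*v) (x(v) = (v + 4)/(v + v) = (4 + v)/((2*v)) = (4 + v)*(1/(2*v)) = (4 + v)/(2*v))
-24 + 378/(340 + x(11)) = -24 + 378/(340 + (½)*(4 + 11)/11) = -24 + 378/(340 + (½)*(1/11)*15) = -24 + 378/(340 + 15/22) = -24 + 378/(7495/22) = -24 + (22/7495)*378 = -24 + 8316/7495 = -171564/7495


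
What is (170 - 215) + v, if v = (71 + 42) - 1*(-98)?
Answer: 166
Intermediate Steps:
v = 211 (v = 113 + 98 = 211)
(170 - 215) + v = (170 - 215) + 211 = -45 + 211 = 166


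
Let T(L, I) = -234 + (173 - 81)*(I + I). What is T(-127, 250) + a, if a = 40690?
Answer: 86456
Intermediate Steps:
T(L, I) = -234 + 184*I (T(L, I) = -234 + 92*(2*I) = -234 + 184*I)
T(-127, 250) + a = (-234 + 184*250) + 40690 = (-234 + 46000) + 40690 = 45766 + 40690 = 86456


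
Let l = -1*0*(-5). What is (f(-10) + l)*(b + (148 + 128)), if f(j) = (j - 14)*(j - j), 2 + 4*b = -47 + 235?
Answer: 0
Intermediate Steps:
b = 93/2 (b = -1/2 + (-47 + 235)/4 = -1/2 + (1/4)*188 = -1/2 + 47 = 93/2 ≈ 46.500)
f(j) = 0 (f(j) = (-14 + j)*0 = 0)
l = 0 (l = 0*(-5) = 0)
(f(-10) + l)*(b + (148 + 128)) = (0 + 0)*(93/2 + (148 + 128)) = 0*(93/2 + 276) = 0*(645/2) = 0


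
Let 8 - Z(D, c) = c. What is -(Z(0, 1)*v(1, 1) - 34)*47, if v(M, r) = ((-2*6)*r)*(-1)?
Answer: -2350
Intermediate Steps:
Z(D, c) = 8 - c
v(M, r) = 12*r (v(M, r) = -12*r*(-1) = 12*r)
-(Z(0, 1)*v(1, 1) - 34)*47 = -((8 - 1*1)*(12*1) - 34)*47 = -((8 - 1)*12 - 34)*47 = -(7*12 - 34)*47 = -(84 - 34)*47 = -50*47 = -1*2350 = -2350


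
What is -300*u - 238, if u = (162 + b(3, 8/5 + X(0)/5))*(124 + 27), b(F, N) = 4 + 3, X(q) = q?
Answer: -7655938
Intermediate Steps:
b(F, N) = 7
u = 25519 (u = (162 + 7)*(124 + 27) = 169*151 = 25519)
-300*u - 238 = -300*25519 - 238 = -7655700 - 238 = -7655938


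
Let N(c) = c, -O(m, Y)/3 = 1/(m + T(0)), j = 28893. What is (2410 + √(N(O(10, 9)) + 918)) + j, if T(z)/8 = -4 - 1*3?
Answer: 31303 + √1942626/46 ≈ 31333.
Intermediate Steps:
T(z) = -56 (T(z) = 8*(-4 - 1*3) = 8*(-4 - 3) = 8*(-7) = -56)
O(m, Y) = -3/(-56 + m) (O(m, Y) = -3/(m - 56) = -3/(-56 + m))
(2410 + √(N(O(10, 9)) + 918)) + j = (2410 + √(-3/(-56 + 10) + 918)) + 28893 = (2410 + √(-3/(-46) + 918)) + 28893 = (2410 + √(-3*(-1/46) + 918)) + 28893 = (2410 + √(3/46 + 918)) + 28893 = (2410 + √(42231/46)) + 28893 = (2410 + √1942626/46) + 28893 = 31303 + √1942626/46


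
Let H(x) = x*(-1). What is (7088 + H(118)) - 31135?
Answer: -24165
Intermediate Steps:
H(x) = -x
(7088 + H(118)) - 31135 = (7088 - 1*118) - 31135 = (7088 - 118) - 31135 = 6970 - 31135 = -24165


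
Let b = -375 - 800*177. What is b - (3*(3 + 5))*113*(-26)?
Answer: -71463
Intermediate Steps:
b = -141975 (b = -375 - 141600 = -141975)
b - (3*(3 + 5))*113*(-26) = -141975 - (3*(3 + 5))*113*(-26) = -141975 - (3*8)*113*(-26) = -141975 - 24*113*(-26) = -141975 - 2712*(-26) = -141975 - 1*(-70512) = -141975 + 70512 = -71463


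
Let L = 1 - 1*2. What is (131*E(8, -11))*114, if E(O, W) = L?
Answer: -14934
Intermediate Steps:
L = -1 (L = 1 - 2 = -1)
E(O, W) = -1
(131*E(8, -11))*114 = (131*(-1))*114 = -131*114 = -14934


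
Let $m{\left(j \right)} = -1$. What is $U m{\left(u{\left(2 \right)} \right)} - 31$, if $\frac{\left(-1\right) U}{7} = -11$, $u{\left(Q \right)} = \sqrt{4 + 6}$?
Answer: $-108$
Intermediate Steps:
$u{\left(Q \right)} = \sqrt{10}$
$U = 77$ ($U = \left(-7\right) \left(-11\right) = 77$)
$U m{\left(u{\left(2 \right)} \right)} - 31 = 77 \left(-1\right) - 31 = -77 - 31 = -108$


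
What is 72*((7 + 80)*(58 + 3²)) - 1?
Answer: 419687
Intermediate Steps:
72*((7 + 80)*(58 + 3²)) - 1 = 72*(87*(58 + 9)) - 1 = 72*(87*67) - 1 = 72*5829 - 1 = 419688 - 1 = 419687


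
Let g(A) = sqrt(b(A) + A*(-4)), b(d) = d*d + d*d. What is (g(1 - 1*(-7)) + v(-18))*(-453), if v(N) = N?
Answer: 8154 - 1812*sqrt(6) ≈ 3715.5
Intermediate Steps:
b(d) = 2*d**2 (b(d) = d**2 + d**2 = 2*d**2)
g(A) = sqrt(-4*A + 2*A**2) (g(A) = sqrt(2*A**2 + A*(-4)) = sqrt(2*A**2 - 4*A) = sqrt(-4*A + 2*A**2))
(g(1 - 1*(-7)) + v(-18))*(-453) = (sqrt(2)*sqrt((1 - 1*(-7))*(-2 + (1 - 1*(-7)))) - 18)*(-453) = (sqrt(2)*sqrt((1 + 7)*(-2 + (1 + 7))) - 18)*(-453) = (sqrt(2)*sqrt(8*(-2 + 8)) - 18)*(-453) = (sqrt(2)*sqrt(8*6) - 18)*(-453) = (sqrt(2)*sqrt(48) - 18)*(-453) = (sqrt(2)*(4*sqrt(3)) - 18)*(-453) = (4*sqrt(6) - 18)*(-453) = (-18 + 4*sqrt(6))*(-453) = 8154 - 1812*sqrt(6)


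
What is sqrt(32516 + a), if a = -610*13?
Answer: sqrt(24586) ≈ 156.80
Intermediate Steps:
a = -7930
sqrt(32516 + a) = sqrt(32516 - 7930) = sqrt(24586)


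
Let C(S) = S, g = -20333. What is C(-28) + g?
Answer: -20361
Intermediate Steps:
C(-28) + g = -28 - 20333 = -20361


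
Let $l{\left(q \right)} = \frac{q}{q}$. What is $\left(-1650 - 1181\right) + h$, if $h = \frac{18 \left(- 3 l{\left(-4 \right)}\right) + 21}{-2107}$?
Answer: $- \frac{5964884}{2107} \approx -2831.0$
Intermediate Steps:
$l{\left(q \right)} = 1$
$h = \frac{33}{2107}$ ($h = \frac{18 \left(\left(-3\right) 1\right) + 21}{-2107} = \left(18 \left(-3\right) + 21\right) \left(- \frac{1}{2107}\right) = \left(-54 + 21\right) \left(- \frac{1}{2107}\right) = \left(-33\right) \left(- \frac{1}{2107}\right) = \frac{33}{2107} \approx 0.015662$)
$\left(-1650 - 1181\right) + h = \left(-1650 - 1181\right) + \frac{33}{2107} = -2831 + \frac{33}{2107} = - \frac{5964884}{2107}$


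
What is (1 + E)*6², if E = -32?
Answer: -1116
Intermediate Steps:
(1 + E)*6² = (1 - 32)*6² = -31*36 = -1116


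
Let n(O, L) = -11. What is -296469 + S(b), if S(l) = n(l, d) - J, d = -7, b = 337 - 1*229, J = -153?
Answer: -296327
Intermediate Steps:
b = 108 (b = 337 - 229 = 108)
S(l) = 142 (S(l) = -11 - 1*(-153) = -11 + 153 = 142)
-296469 + S(b) = -296469 + 142 = -296327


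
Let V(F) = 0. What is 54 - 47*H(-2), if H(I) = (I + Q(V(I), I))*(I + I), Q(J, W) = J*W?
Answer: -322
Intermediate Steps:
H(I) = 2*I**2 (H(I) = (I + 0*I)*(I + I) = (I + 0)*(2*I) = I*(2*I) = 2*I**2)
54 - 47*H(-2) = 54 - 94*(-2)**2 = 54 - 94*4 = 54 - 47*8 = 54 - 376 = -322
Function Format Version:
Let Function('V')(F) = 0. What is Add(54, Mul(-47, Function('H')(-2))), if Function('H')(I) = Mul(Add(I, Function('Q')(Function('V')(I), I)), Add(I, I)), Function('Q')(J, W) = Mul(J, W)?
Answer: -322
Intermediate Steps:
Function('H')(I) = Mul(2, Pow(I, 2)) (Function('H')(I) = Mul(Add(I, Mul(0, I)), Add(I, I)) = Mul(Add(I, 0), Mul(2, I)) = Mul(I, Mul(2, I)) = Mul(2, Pow(I, 2)))
Add(54, Mul(-47, Function('H')(-2))) = Add(54, Mul(-47, Mul(2, Pow(-2, 2)))) = Add(54, Mul(-47, Mul(2, 4))) = Add(54, Mul(-47, 8)) = Add(54, -376) = -322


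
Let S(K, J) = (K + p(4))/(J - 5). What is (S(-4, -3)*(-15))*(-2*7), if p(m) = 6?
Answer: -105/2 ≈ -52.500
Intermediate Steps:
S(K, J) = (6 + K)/(-5 + J) (S(K, J) = (K + 6)/(J - 5) = (6 + K)/(-5 + J))
(S(-4, -3)*(-15))*(-2*7) = (((6 - 4)/(-5 - 3))*(-15))*(-2*7) = ((2/(-8))*(-15))*(-14) = (-⅛*2*(-15))*(-14) = -¼*(-15)*(-14) = (15/4)*(-14) = -105/2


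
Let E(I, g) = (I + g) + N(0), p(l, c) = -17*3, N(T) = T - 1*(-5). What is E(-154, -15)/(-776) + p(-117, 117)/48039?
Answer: 653235/3106522 ≈ 0.21028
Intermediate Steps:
N(T) = 5 + T (N(T) = T + 5 = 5 + T)
p(l, c) = -51
E(I, g) = 5 + I + g (E(I, g) = (I + g) + (5 + 0) = (I + g) + 5 = 5 + I + g)
E(-154, -15)/(-776) + p(-117, 117)/48039 = (5 - 154 - 15)/(-776) - 51/48039 = -164*(-1/776) - 51*1/48039 = 41/194 - 17/16013 = 653235/3106522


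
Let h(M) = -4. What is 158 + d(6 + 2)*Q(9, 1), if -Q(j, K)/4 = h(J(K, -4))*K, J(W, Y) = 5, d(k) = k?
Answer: 286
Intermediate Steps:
Q(j, K) = 16*K (Q(j, K) = -(-16)*K = 16*K)
158 + d(6 + 2)*Q(9, 1) = 158 + (6 + 2)*(16*1) = 158 + 8*16 = 158 + 128 = 286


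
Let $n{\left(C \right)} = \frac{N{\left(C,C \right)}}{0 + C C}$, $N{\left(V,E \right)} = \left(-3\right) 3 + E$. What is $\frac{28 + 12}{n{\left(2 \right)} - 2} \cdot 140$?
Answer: $- \frac{4480}{3} \approx -1493.3$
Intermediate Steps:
$N{\left(V,E \right)} = -9 + E$
$n{\left(C \right)} = \frac{-9 + C}{C^{2}}$ ($n{\left(C \right)} = \frac{-9 + C}{0 + C C} = \frac{-9 + C}{0 + C^{2}} = \frac{-9 + C}{C^{2}}$)
$\frac{28 + 12}{n{\left(2 \right)} - 2} \cdot 140 = \frac{28 + 12}{\frac{-9 + 2}{4} - 2} \cdot 140 = \frac{40}{\frac{1}{4} \left(-7\right) - 2} \cdot 140 = \frac{40}{- \frac{7}{4} - 2} \cdot 140 = \frac{40}{- \frac{15}{4}} \cdot 140 = 40 \left(- \frac{4}{15}\right) 140 = \left(- \frac{32}{3}\right) 140 = - \frac{4480}{3}$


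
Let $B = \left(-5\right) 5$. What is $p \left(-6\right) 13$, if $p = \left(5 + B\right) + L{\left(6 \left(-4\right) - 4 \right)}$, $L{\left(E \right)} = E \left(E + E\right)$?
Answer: $-120744$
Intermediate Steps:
$L{\left(E \right)} = 2 E^{2}$ ($L{\left(E \right)} = E 2 E = 2 E^{2}$)
$B = -25$
$p = 1548$ ($p = \left(5 - 25\right) + 2 \left(6 \left(-4\right) - 4\right)^{2} = -20 + 2 \left(-24 - 4\right)^{2} = -20 + 2 \left(-28\right)^{2} = -20 + 2 \cdot 784 = -20 + 1568 = 1548$)
$p \left(-6\right) 13 = 1548 \left(-6\right) 13 = \left(-9288\right) 13 = -120744$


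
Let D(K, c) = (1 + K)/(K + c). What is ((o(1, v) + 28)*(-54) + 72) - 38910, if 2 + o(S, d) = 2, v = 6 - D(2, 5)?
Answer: -40350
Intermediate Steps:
D(K, c) = (1 + K)/(K + c)
v = 39/7 (v = 6 - (1 + 2)/(2 + 5) = 6 - 3/7 = 39/7 ≈ 5.5714)
o(S, d) = 0 (o(S, d) = -2 + 2 = 0)
((o(1, v) + 28)*(-54) + 72) - 38910 = ((0 + 28)*(-54) + 72) - 38910 = (28*(-54) + 72) - 38910 = (-1512 + 72) - 38910 = -1440 - 38910 = -40350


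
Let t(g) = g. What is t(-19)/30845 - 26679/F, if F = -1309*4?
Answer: 822814271/161504420 ≈ 5.0947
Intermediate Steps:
F = -5236
t(-19)/30845 - 26679/F = -19/30845 - 26679/(-5236) = -19*1/30845 - 26679*(-1/5236) = -19/30845 + 26679/5236 = 822814271/161504420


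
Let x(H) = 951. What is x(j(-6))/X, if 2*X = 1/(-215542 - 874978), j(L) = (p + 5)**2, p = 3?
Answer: -2074169040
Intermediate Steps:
j(L) = 64 (j(L) = (3 + 5)**2 = 8**2 = 64)
X = -1/2181040 (X = 1/(2*(-215542 - 874978)) = (1/2)/(-1090520) = (1/2)*(-1/1090520) = -1/2181040 ≈ -4.5850e-7)
x(j(-6))/X = 951/(-1/2181040) = 951*(-2181040) = -2074169040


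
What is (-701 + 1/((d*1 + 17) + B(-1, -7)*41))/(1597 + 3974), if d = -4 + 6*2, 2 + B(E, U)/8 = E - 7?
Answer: -2281756/18133605 ≈ -0.12583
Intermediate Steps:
B(E, U) = -72 + 8*E (B(E, U) = -16 + 8*(E - 7) = -16 + 8*(-7 + E) = -16 + (-56 + 8*E) = -72 + 8*E)
d = 8 (d = -4 + 12 = 8)
(-701 + 1/((d*1 + 17) + B(-1, -7)*41))/(1597 + 3974) = (-701 + 1/((8*1 + 17) + (-72 + 8*(-1))*41))/(1597 + 3974) = (-701 + 1/((8 + 17) + (-72 - 8)*41))/5571 = (-701 + 1/(25 - 80*41))*(1/5571) = (-701 + 1/(25 - 3280))*(1/5571) = (-701 + 1/(-3255))*(1/5571) = (-701 - 1/3255)*(1/5571) = -2281756/3255*1/5571 = -2281756/18133605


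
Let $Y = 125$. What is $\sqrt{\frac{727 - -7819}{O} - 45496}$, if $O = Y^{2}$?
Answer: $\frac{i \sqrt{710866454}}{125} \approx 213.3 i$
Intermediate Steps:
$O = 15625$ ($O = 125^{2} = 15625$)
$\sqrt{\frac{727 - -7819}{O} - 45496} = \sqrt{\frac{727 - -7819}{15625} - 45496} = \sqrt{\left(727 + 7819\right) \frac{1}{15625} - 45496} = \sqrt{8546 \cdot \frac{1}{15625} - 45496} = \sqrt{\frac{8546}{15625} - 45496} = \sqrt{- \frac{710866454}{15625}} = \frac{i \sqrt{710866454}}{125}$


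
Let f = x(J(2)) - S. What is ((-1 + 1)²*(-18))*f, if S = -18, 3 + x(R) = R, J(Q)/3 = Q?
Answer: 0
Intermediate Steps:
J(Q) = 3*Q
x(R) = -3 + R
f = 21 (f = (-3 + 3*2) - 1*(-18) = (-3 + 6) + 18 = 3 + 18 = 21)
((-1 + 1)²*(-18))*f = ((-1 + 1)²*(-18))*21 = (0²*(-18))*21 = (0*(-18))*21 = 0*21 = 0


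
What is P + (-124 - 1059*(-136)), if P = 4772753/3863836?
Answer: 556010773153/3863836 ≈ 1.4390e+5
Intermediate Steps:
P = 4772753/3863836 (P = 4772753*(1/3863836) = 4772753/3863836 ≈ 1.2352)
P + (-124 - 1059*(-136)) = 4772753/3863836 + (-124 - 1059*(-136)) = 4772753/3863836 + (-124 + 144024) = 4772753/3863836 + 143900 = 556010773153/3863836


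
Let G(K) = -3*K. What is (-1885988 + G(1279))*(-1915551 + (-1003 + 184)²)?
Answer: 2352435261750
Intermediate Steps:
(-1885988 + G(1279))*(-1915551 + (-1003 + 184)²) = (-1885988 - 3*1279)*(-1915551 + (-1003 + 184)²) = (-1885988 - 3837)*(-1915551 + (-819)²) = -1889825*(-1915551 + 670761) = -1889825*(-1244790) = 2352435261750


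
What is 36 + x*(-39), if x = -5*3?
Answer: 621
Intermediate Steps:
x = -15
36 + x*(-39) = 36 - 15*(-39) = 36 + 585 = 621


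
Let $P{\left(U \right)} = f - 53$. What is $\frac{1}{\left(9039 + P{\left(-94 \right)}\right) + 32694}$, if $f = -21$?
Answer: $\frac{1}{41659} \approx 2.4004 \cdot 10^{-5}$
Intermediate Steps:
$P{\left(U \right)} = -74$ ($P{\left(U \right)} = -21 - 53 = -74$)
$\frac{1}{\left(9039 + P{\left(-94 \right)}\right) + 32694} = \frac{1}{\left(9039 - 74\right) + 32694} = \frac{1}{8965 + 32694} = \frac{1}{41659}$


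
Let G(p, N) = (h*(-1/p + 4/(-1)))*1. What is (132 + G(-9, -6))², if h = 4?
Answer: 1098304/81 ≈ 13559.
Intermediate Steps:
G(p, N) = -16 - 4/p (G(p, N) = (4*(-1/p + 4/(-1)))*1 = (4*(-1/p + 4*(-1)))*1 = (4*(-1/p - 4))*1 = (4*(-4 - 1/p))*1 = (-16 - 4/p)*1 = -16 - 4/p)
(132 + G(-9, -6))² = (132 + (-16 - 4/(-9)))² = (132 + (-16 - 4*(-⅑)))² = (132 + (-16 + 4/9))² = (132 - 140/9)² = (1048/9)² = 1098304/81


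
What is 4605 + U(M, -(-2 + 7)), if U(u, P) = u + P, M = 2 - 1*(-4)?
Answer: 4606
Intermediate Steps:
M = 6 (M = 2 + 4 = 6)
U(u, P) = P + u
4605 + U(M, -(-2 + 7)) = 4605 + (-(-2 + 7) + 6) = 4605 + (-1*5 + 6) = 4605 + (-5 + 6) = 4605 + 1 = 4606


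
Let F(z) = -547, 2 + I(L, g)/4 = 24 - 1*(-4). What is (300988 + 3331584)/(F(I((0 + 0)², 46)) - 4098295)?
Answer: -1816286/2049421 ≈ -0.88624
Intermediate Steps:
I(L, g) = 104 (I(L, g) = -8 + 4*(24 - 1*(-4)) = -8 + 4*(24 + 4) = -8 + 4*28 = -8 + 112 = 104)
(300988 + 3331584)/(F(I((0 + 0)², 46)) - 4098295) = (300988 + 3331584)/(-547 - 4098295) = 3632572/(-4098842) = 3632572*(-1/4098842) = -1816286/2049421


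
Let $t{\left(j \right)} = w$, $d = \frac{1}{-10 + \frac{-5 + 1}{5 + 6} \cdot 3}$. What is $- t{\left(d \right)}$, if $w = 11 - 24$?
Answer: $13$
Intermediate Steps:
$d = - \frac{11}{122}$ ($d = \frac{1}{-10 + - \frac{4}{11} \cdot 3} = \frac{1}{-10 + \left(-4\right) \frac{1}{11} \cdot 3} = \frac{1}{-10 - \frac{12}{11}} = \frac{1}{- \frac{122}{11}} = - \frac{11}{122} \approx -0.090164$)
$w = -13$
$t{\left(j \right)} = -13$
$- t{\left(d \right)} = \left(-1\right) \left(-13\right) = 13$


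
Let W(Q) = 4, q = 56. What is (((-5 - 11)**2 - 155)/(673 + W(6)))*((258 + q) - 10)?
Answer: 30704/677 ≈ 45.353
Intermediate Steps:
(((-5 - 11)**2 - 155)/(673 + W(6)))*((258 + q) - 10) = (((-5 - 11)**2 - 155)/(673 + 4))*((258 + 56) - 10) = (((-16)**2 - 155)/677)*(314 - 10) = ((256 - 155)*(1/677))*304 = (101*(1/677))*304 = (101/677)*304 = 30704/677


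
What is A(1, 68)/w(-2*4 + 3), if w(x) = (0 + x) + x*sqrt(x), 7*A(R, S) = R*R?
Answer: I/(35*(sqrt(5) - I)) ≈ -0.0047619 + 0.010648*I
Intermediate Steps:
A(R, S) = R**2/7 (A(R, S) = (R*R)/7 = R**2/7)
w(x) = x + x**(3/2)
A(1, 68)/w(-2*4 + 3) = ((1/7)*1**2)/((-2*4 + 3) + (-2*4 + 3)**(3/2)) = ((1/7)*1)/((-8 + 3) + (-8 + 3)**(3/2)) = 1/(7*(-5 + (-5)**(3/2))) = 1/(7*(-5 - 5*I*sqrt(5)))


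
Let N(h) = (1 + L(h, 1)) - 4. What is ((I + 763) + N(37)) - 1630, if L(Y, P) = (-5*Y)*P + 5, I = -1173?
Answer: -2223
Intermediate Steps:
L(Y, P) = 5 - 5*P*Y (L(Y, P) = -5*P*Y + 5 = 5 - 5*P*Y)
N(h) = 2 - 5*h (N(h) = (1 + (5 - 5*1*h)) - 4 = (1 + (5 - 5*h)) - 4 = (6 - 5*h) - 4 = 2 - 5*h)
((I + 763) + N(37)) - 1630 = ((-1173 + 763) + (2 - 5*37)) - 1630 = (-410 + (2 - 185)) - 1630 = (-410 - 183) - 1630 = -593 - 1630 = -2223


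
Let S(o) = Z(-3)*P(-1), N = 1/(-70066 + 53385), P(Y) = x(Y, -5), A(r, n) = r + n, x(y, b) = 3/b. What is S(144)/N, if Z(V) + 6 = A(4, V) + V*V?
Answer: 200172/5 ≈ 40034.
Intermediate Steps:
A(r, n) = n + r
Z(V) = -2 + V + V² (Z(V) = -6 + ((V + 4) + V*V) = -6 + ((4 + V) + V²) = -6 + (4 + V + V²) = -2 + V + V²)
P(Y) = -⅗ (P(Y) = 3/(-5) = 3*(-⅕) = -⅗)
N = -1/16681 (N = 1/(-16681) = -1/16681 ≈ -5.9948e-5)
S(o) = -12/5 (S(o) = (-2 - 3 + (-3)²)*(-⅗) = (-2 - 3 + 9)*(-⅗) = 4*(-⅗) = -12/5)
S(144)/N = -12/(5*(-1/16681)) = -12/5*(-16681) = 200172/5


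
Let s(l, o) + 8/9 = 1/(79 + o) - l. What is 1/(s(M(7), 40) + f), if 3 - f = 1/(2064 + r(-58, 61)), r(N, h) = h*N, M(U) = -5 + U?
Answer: 1578654/189743 ≈ 8.3200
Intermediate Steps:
s(l, o) = -8/9 + 1/(79 + o) - l (s(l, o) = -8/9 + (1/(79 + o) - l) = -8/9 + 1/(79 + o) - l)
r(N, h) = N*h
f = 4423/1474 (f = 3 - 1/(2064 - 58*61) = 3 - 1/(2064 - 3538) = 3 - 1/(-1474) = 3 - 1*(-1/1474) = 3 + 1/1474 = 4423/1474 ≈ 3.0007)
1/(s(M(7), 40) + f) = 1/((-623 - 711*(-5 + 7) - 8*40 - 9*(-5 + 7)*40)/(9*(79 + 40)) + 4423/1474) = 1/((⅑)*(-623 - 711*2 - 320 - 9*2*40)/119 + 4423/1474) = 1/((⅑)*(1/119)*(-623 - 1422 - 320 - 720) + 4423/1474) = 1/((⅑)*(1/119)*(-3085) + 4423/1474) = 1/(-3085/1071 + 4423/1474) = 1/(189743/1578654) = 1578654/189743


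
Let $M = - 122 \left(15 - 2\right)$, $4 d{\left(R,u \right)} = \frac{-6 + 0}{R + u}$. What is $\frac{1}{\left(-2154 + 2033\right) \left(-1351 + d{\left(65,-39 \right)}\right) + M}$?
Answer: $\frac{52}{8418383} \approx 6.177 \cdot 10^{-6}$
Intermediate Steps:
$d{\left(R,u \right)} = - \frac{3}{2 \left(R + u\right)}$ ($d{\left(R,u \right)} = \frac{\left(-6 + 0\right) \frac{1}{R + u}}{4} = \frac{\left(-6\right) \frac{1}{R + u}}{4} = - \frac{3}{2 \left(R + u\right)}$)
$M = -1586$ ($M = - 122 \left(15 - 2\right) = \left(-122\right) 13 = -1586$)
$\frac{1}{\left(-2154 + 2033\right) \left(-1351 + d{\left(65,-39 \right)}\right) + M} = \frac{1}{\left(-2154 + 2033\right) \left(-1351 - \frac{3}{2 \cdot 65 + 2 \left(-39\right)}\right) - 1586} = \frac{1}{- 121 \left(-1351 - \frac{3}{130 - 78}\right) - 1586} = \frac{1}{- 121 \left(-1351 - \frac{3}{52}\right) - 1586} = \frac{1}{\left(-121\right) \left(- \frac{70255}{52}\right) - 1586} = \frac{1}{\frac{8500855}{52} - 1586} = \frac{1}{\frac{8418383}{52}} = \frac{52}{8418383}$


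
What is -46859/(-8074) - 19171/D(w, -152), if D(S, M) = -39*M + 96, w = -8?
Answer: 63745981/24318888 ≈ 2.6213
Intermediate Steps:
D(S, M) = 96 - 39*M
-46859/(-8074) - 19171/D(w, -152) = -46859/(-8074) - 19171/(96 - 39*(-152)) = -46859*(-1/8074) - 19171/(96 + 5928) = 46859/8074 - 19171/6024 = 63745981/24318888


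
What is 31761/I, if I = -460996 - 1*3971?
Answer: -3529/51663 ≈ -0.068308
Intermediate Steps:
I = -464967 (I = -460996 - 3971 = -464967)
31761/I = 31761/(-464967) = 31761*(-1/464967) = -3529/51663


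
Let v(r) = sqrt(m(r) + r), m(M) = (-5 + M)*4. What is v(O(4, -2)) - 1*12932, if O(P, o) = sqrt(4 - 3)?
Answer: -12932 + I*sqrt(15) ≈ -12932.0 + 3.873*I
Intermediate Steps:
m(M) = -20 + 4*M
O(P, o) = 1 (O(P, o) = sqrt(1) = 1)
v(r) = sqrt(-20 + 5*r) (v(r) = sqrt((-20 + 4*r) + r) = sqrt(-20 + 5*r))
v(O(4, -2)) - 1*12932 = sqrt(-20 + 5*1) - 1*12932 = sqrt(-20 + 5) - 12932 = sqrt(-15) - 12932 = I*sqrt(15) - 12932 = -12932 + I*sqrt(15)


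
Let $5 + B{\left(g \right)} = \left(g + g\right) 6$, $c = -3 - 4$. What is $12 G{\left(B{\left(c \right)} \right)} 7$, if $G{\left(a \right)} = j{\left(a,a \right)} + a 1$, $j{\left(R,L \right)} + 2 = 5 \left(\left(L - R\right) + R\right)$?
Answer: $-45024$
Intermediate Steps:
$c = -7$ ($c = -3 - 4 = -7$)
$j{\left(R,L \right)} = -2 + 5 L$ ($j{\left(R,L \right)} = -2 + 5 \left(\left(L - R\right) + R\right) = -2 + 5 L$)
$B{\left(g \right)} = -5 + 12 g$ ($B{\left(g \right)} = -5 + \left(g + g\right) 6 = -5 + 2 g 6 = -5 + 12 g$)
$G{\left(a \right)} = -2 + 6 a$ ($G{\left(a \right)} = \left(-2 + 5 a\right) + a 1 = \left(-2 + 5 a\right) + a = -2 + 6 a$)
$12 G{\left(B{\left(c \right)} \right)} 7 = 12 \left(-2 + 6 \left(-5 + 12 \left(-7\right)\right)\right) 7 = 12 \left(-2 + 6 \left(-5 - 84\right)\right) 7 = 12 \left(-2 + 6 \left(-89\right)\right) 7 = 12 \left(-2 - 534\right) 7 = 12 \left(-536\right) 7 = \left(-6432\right) 7 = -45024$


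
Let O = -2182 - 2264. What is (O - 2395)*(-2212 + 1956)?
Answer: 1751296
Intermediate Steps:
O = -4446
(O - 2395)*(-2212 + 1956) = (-4446 - 2395)*(-2212 + 1956) = -6841*(-256) = 1751296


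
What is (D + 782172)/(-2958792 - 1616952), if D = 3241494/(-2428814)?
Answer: -105541503473/617423949312 ≈ -0.17094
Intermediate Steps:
D = -1620747/1214407 (D = 3241494*(-1/2428814) = -1620747/1214407 ≈ -1.3346)
(D + 782172)/(-2958792 - 1616952) = (-1620747/1214407 + 782172)/(-2958792 - 1616952) = (949873531257/1214407)/(-4575744) = (949873531257/1214407)*(-1/4575744) = -105541503473/617423949312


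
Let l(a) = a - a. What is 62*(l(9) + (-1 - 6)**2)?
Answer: 3038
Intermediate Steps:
l(a) = 0
62*(l(9) + (-1 - 6)**2) = 62*(0 + (-1 - 6)**2) = 62*(0 + (-7)**2) = 62*(0 + 49) = 62*49 = 3038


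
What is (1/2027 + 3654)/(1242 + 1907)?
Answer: 7406659/6383023 ≈ 1.1604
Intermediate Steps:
(1/2027 + 3654)/(1242 + 1907) = (1/2027 + 3654)/3149 = (7406659/2027)*(1/3149) = 7406659/6383023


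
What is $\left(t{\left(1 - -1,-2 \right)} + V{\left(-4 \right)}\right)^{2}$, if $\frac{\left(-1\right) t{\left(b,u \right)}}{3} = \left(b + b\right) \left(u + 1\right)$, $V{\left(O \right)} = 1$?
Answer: $169$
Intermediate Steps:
$t{\left(b,u \right)} = - 6 b \left(1 + u\right)$ ($t{\left(b,u \right)} = - 3 \left(b + b\right) \left(u + 1\right) = - 3 \cdot 2 b \left(1 + u\right) = - 6 b \left(1 + u\right)$)
$\left(t{\left(1 - -1,-2 \right)} + V{\left(-4 \right)}\right)^{2} = \left(- 6 \left(1 - -1\right) \left(1 - 2\right) + 1\right)^{2} = \left(\left(-6\right) \left(1 + 1\right) \left(-1\right) + 1\right)^{2} = \left(\left(-6\right) 2 \left(-1\right) + 1\right)^{2} = \left(12 + 1\right)^{2} = 13^{2} = 169$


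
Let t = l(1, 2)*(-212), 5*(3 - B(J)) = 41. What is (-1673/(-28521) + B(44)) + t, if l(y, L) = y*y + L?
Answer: -91429961/142605 ≈ -641.14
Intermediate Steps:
l(y, L) = L + y**2 (l(y, L) = y**2 + L = L + y**2)
B(J) = -26/5 (B(J) = 3 - 1/5*41 = 3 - 41/5 = -26/5)
t = -636 (t = (2 + 1**2)*(-212) = (2 + 1)*(-212) = 3*(-212) = -636)
(-1673/(-28521) + B(44)) + t = (-1673/(-28521) - 26/5) - 636 = (-1673*(-1/28521) - 26/5) - 636 = (1673/28521 - 26/5) - 636 = -733181/142605 - 636 = -91429961/142605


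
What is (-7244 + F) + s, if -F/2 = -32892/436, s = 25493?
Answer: 2005587/109 ≈ 18400.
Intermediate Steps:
F = 16446/109 (F = -(-65784)/436 = -2*(-8223/109) = 16446/109 ≈ 150.88)
(-7244 + F) + s = (-7244 + 16446/109) + 25493 = -773150/109 + 25493 = 2005587/109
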